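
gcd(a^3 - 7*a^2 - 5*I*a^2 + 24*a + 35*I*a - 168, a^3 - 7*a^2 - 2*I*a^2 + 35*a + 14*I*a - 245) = a - 7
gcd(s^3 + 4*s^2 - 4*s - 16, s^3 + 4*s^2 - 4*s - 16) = s^3 + 4*s^2 - 4*s - 16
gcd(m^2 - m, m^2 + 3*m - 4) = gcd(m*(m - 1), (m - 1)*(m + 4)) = m - 1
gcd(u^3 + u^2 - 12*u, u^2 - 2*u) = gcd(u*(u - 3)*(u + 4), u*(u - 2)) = u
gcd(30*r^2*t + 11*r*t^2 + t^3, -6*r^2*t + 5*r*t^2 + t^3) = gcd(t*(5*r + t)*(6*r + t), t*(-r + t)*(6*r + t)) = 6*r*t + t^2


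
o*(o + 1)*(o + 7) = o^3 + 8*o^2 + 7*o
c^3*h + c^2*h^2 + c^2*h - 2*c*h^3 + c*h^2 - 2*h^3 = (c - h)*(c + 2*h)*(c*h + h)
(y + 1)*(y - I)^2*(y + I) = y^4 + y^3 - I*y^3 + y^2 - I*y^2 + y - I*y - I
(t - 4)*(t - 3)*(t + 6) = t^3 - t^2 - 30*t + 72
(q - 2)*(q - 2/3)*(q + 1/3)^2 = q^4 - 2*q^3 - q^2/3 + 16*q/27 + 4/27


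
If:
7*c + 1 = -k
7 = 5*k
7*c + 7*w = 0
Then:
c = -12/35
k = 7/5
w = 12/35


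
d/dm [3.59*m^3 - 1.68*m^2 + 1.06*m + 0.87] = 10.77*m^2 - 3.36*m + 1.06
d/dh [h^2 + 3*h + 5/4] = 2*h + 3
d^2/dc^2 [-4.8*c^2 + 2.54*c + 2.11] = -9.60000000000000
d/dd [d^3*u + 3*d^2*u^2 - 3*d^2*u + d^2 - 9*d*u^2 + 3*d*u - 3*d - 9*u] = 3*d^2*u + 6*d*u^2 - 6*d*u + 2*d - 9*u^2 + 3*u - 3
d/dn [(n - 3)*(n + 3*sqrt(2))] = 2*n - 3 + 3*sqrt(2)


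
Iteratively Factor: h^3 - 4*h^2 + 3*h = (h)*(h^2 - 4*h + 3) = h*(h - 1)*(h - 3)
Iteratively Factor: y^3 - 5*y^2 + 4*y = (y - 1)*(y^2 - 4*y) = (y - 4)*(y - 1)*(y)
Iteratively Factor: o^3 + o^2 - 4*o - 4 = (o + 1)*(o^2 - 4) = (o + 1)*(o + 2)*(o - 2)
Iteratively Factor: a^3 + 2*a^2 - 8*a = (a - 2)*(a^2 + 4*a) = a*(a - 2)*(a + 4)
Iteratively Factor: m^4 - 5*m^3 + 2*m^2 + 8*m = (m + 1)*(m^3 - 6*m^2 + 8*m) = m*(m + 1)*(m^2 - 6*m + 8) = m*(m - 4)*(m + 1)*(m - 2)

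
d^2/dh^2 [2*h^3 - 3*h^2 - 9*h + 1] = 12*h - 6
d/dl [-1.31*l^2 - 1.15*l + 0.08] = -2.62*l - 1.15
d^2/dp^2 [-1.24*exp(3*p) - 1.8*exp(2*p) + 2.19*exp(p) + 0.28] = (-11.16*exp(2*p) - 7.2*exp(p) + 2.19)*exp(p)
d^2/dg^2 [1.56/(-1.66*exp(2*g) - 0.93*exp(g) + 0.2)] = (-1.56*(3.32*exp(g) + 0.93)*(6.64*exp(g) + 1.86)*exp(g) + (10.3584*exp(g) + 1.4508)*(1.66*exp(2*g) + 0.93*exp(g) - 0.2))*exp(g)/(1.66*exp(2*g) + 0.93*exp(g) - 0.2)^3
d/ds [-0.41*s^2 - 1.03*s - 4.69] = -0.82*s - 1.03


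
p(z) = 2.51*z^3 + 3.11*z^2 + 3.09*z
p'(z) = 7.53*z^2 + 6.22*z + 3.09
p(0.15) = 0.54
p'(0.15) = 4.19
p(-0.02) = -0.06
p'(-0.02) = 2.97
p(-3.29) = -65.89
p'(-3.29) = 64.13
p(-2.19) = -18.21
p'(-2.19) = 25.58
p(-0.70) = -1.50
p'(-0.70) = 2.43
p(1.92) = 35.16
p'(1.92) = 42.79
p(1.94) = 36.03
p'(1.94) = 43.50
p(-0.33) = -0.77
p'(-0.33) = 1.86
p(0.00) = 0.00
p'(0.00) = 3.09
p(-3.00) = -49.05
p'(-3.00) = 52.20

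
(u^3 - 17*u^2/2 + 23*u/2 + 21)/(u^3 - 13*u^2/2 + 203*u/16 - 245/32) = 16*(u^2 - 5*u - 6)/(16*u^2 - 48*u + 35)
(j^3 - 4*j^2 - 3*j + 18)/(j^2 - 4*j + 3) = (j^2 - j - 6)/(j - 1)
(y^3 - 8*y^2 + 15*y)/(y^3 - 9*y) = (y - 5)/(y + 3)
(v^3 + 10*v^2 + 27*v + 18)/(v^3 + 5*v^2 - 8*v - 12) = (v + 3)/(v - 2)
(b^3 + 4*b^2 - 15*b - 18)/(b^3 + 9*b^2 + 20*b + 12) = (b - 3)/(b + 2)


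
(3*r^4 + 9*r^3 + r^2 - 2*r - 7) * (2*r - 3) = 6*r^5 + 9*r^4 - 25*r^3 - 7*r^2 - 8*r + 21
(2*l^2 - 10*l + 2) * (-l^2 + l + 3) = -2*l^4 + 12*l^3 - 6*l^2 - 28*l + 6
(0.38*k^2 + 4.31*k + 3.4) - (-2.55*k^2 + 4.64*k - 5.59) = 2.93*k^2 - 0.33*k + 8.99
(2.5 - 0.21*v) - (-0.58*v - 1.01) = 0.37*v + 3.51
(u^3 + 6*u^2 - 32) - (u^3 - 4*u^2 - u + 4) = 10*u^2 + u - 36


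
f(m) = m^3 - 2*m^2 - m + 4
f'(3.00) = 14.00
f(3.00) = 10.00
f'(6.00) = 83.00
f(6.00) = 142.00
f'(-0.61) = 2.56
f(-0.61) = 3.64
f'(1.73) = 1.06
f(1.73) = 1.46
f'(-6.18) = 138.30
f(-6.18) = -302.23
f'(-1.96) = 18.36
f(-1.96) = -9.25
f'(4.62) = 44.55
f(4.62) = 55.30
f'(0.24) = -1.79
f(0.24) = 3.66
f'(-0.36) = 0.83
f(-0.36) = 4.05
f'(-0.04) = -0.84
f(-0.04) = 4.04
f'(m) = 3*m^2 - 4*m - 1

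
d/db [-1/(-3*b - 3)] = -1/(3*(b + 1)^2)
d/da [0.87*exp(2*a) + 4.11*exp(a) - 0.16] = (1.74*exp(a) + 4.11)*exp(a)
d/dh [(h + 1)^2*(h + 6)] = (h + 1)*(3*h + 13)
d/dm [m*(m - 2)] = 2*m - 2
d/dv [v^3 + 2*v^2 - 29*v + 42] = 3*v^2 + 4*v - 29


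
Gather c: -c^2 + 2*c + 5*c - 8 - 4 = -c^2 + 7*c - 12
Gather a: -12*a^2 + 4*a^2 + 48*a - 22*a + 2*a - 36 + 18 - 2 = -8*a^2 + 28*a - 20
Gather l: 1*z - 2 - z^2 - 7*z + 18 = -z^2 - 6*z + 16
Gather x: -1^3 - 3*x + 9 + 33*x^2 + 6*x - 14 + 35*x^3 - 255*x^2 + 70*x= 35*x^3 - 222*x^2 + 73*x - 6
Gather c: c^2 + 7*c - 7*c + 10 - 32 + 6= c^2 - 16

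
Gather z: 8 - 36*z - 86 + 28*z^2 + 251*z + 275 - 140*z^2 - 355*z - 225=-112*z^2 - 140*z - 28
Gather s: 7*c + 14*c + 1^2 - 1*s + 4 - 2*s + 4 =21*c - 3*s + 9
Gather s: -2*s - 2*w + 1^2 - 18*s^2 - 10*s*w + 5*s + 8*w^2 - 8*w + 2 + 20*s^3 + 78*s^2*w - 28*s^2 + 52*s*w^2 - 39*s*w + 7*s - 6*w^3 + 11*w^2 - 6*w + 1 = 20*s^3 + s^2*(78*w - 46) + s*(52*w^2 - 49*w + 10) - 6*w^3 + 19*w^2 - 16*w + 4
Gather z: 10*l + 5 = 10*l + 5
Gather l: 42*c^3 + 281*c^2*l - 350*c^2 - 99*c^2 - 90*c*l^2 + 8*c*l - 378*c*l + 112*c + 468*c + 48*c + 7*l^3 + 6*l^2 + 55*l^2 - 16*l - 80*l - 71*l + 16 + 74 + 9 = 42*c^3 - 449*c^2 + 628*c + 7*l^3 + l^2*(61 - 90*c) + l*(281*c^2 - 370*c - 167) + 99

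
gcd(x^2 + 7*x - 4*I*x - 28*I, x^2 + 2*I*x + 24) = x - 4*I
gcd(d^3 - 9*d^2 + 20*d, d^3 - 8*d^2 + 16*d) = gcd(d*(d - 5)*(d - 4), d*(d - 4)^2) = d^2 - 4*d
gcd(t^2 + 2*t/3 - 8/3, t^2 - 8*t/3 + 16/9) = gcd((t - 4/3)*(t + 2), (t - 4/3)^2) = t - 4/3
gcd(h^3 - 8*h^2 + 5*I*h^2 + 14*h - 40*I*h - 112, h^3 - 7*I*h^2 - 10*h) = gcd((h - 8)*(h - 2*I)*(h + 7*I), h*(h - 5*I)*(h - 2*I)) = h - 2*I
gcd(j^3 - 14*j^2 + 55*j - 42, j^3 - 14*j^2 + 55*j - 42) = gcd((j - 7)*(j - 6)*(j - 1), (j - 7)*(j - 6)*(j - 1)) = j^3 - 14*j^2 + 55*j - 42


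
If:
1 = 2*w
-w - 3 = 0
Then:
No Solution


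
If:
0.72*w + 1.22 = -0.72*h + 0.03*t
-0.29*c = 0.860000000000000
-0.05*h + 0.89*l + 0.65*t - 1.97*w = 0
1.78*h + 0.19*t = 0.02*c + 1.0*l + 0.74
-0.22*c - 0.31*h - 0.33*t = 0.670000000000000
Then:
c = -2.97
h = -0.96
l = -2.22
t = 0.85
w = -0.70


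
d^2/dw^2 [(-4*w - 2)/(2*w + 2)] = 2/(w + 1)^3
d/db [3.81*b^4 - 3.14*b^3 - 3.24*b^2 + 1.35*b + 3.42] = 15.24*b^3 - 9.42*b^2 - 6.48*b + 1.35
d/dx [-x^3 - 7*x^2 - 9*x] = -3*x^2 - 14*x - 9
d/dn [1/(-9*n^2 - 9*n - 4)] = 9*(2*n + 1)/(9*n^2 + 9*n + 4)^2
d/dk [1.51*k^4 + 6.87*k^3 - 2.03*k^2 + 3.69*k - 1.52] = 6.04*k^3 + 20.61*k^2 - 4.06*k + 3.69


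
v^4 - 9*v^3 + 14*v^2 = v^2*(v - 7)*(v - 2)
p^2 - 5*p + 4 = (p - 4)*(p - 1)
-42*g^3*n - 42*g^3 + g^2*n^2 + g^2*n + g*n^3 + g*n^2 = (-6*g + n)*(7*g + n)*(g*n + g)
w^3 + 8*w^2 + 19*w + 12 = (w + 1)*(w + 3)*(w + 4)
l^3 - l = l*(l - 1)*(l + 1)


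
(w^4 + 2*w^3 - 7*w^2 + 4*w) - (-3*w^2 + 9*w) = w^4 + 2*w^3 - 4*w^2 - 5*w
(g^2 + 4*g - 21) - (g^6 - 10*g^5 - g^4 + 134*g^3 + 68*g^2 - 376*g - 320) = -g^6 + 10*g^5 + g^4 - 134*g^3 - 67*g^2 + 380*g + 299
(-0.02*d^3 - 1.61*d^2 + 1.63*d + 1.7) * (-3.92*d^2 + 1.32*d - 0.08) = 0.0784*d^5 + 6.2848*d^4 - 8.5132*d^3 - 4.3836*d^2 + 2.1136*d - 0.136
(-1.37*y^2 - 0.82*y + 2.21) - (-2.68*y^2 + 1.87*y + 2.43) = 1.31*y^2 - 2.69*y - 0.22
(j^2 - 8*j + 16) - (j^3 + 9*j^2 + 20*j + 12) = -j^3 - 8*j^2 - 28*j + 4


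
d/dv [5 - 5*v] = -5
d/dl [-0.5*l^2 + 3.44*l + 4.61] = 3.44 - 1.0*l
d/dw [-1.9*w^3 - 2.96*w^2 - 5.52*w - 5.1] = -5.7*w^2 - 5.92*w - 5.52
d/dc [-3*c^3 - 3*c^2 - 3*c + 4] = -9*c^2 - 6*c - 3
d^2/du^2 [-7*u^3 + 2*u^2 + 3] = 4 - 42*u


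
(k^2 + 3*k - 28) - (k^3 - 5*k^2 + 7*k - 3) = -k^3 + 6*k^2 - 4*k - 25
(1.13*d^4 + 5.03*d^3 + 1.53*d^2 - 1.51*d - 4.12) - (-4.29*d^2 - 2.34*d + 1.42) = 1.13*d^4 + 5.03*d^3 + 5.82*d^2 + 0.83*d - 5.54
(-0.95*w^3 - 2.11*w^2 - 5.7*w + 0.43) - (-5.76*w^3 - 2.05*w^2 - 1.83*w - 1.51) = 4.81*w^3 - 0.0600000000000001*w^2 - 3.87*w + 1.94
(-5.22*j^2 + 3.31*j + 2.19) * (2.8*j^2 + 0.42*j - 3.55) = -14.616*j^4 + 7.0756*j^3 + 26.0532*j^2 - 10.8307*j - 7.7745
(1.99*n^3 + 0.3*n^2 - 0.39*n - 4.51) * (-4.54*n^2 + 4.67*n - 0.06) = -9.0346*n^5 + 7.9313*n^4 + 3.0522*n^3 + 18.6361*n^2 - 21.0383*n + 0.2706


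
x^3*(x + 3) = x^4 + 3*x^3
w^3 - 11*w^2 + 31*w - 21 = (w - 7)*(w - 3)*(w - 1)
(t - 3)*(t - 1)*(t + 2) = t^3 - 2*t^2 - 5*t + 6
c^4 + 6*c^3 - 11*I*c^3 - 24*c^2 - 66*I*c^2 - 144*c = c*(c + 6)*(c - 8*I)*(c - 3*I)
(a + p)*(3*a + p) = 3*a^2 + 4*a*p + p^2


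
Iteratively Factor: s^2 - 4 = (s - 2)*(s + 2)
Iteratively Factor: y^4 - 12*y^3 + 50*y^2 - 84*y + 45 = (y - 3)*(y^3 - 9*y^2 + 23*y - 15) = (y - 5)*(y - 3)*(y^2 - 4*y + 3) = (y - 5)*(y - 3)*(y - 1)*(y - 3)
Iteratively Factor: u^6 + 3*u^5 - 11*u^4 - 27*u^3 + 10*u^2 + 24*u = (u + 1)*(u^5 + 2*u^4 - 13*u^3 - 14*u^2 + 24*u) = (u + 1)*(u + 4)*(u^4 - 2*u^3 - 5*u^2 + 6*u) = u*(u + 1)*(u + 4)*(u^3 - 2*u^2 - 5*u + 6) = u*(u - 3)*(u + 1)*(u + 4)*(u^2 + u - 2) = u*(u - 3)*(u + 1)*(u + 2)*(u + 4)*(u - 1)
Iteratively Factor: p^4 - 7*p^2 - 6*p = (p)*(p^3 - 7*p - 6) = p*(p + 1)*(p^2 - p - 6) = p*(p - 3)*(p + 1)*(p + 2)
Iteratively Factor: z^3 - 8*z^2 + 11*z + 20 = (z - 5)*(z^2 - 3*z - 4) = (z - 5)*(z - 4)*(z + 1)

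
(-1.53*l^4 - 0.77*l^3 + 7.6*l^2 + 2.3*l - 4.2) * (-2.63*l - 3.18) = 4.0239*l^5 + 6.8905*l^4 - 17.5394*l^3 - 30.217*l^2 + 3.732*l + 13.356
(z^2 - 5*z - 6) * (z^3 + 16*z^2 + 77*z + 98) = z^5 + 11*z^4 - 9*z^3 - 383*z^2 - 952*z - 588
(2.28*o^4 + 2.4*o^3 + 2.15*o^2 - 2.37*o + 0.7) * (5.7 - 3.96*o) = -9.0288*o^5 + 3.492*o^4 + 5.166*o^3 + 21.6402*o^2 - 16.281*o + 3.99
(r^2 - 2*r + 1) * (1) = r^2 - 2*r + 1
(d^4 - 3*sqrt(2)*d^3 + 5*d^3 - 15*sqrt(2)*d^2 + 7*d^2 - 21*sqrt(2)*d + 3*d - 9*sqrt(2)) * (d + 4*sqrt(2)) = d^5 + sqrt(2)*d^4 + 5*d^4 - 17*d^3 + 5*sqrt(2)*d^3 - 117*d^2 + 7*sqrt(2)*d^2 - 168*d + 3*sqrt(2)*d - 72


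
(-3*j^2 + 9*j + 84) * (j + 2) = -3*j^3 + 3*j^2 + 102*j + 168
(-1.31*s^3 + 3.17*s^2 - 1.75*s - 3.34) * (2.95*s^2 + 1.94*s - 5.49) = -3.8645*s^5 + 6.8101*s^4 + 8.1792*s^3 - 30.6513*s^2 + 3.1279*s + 18.3366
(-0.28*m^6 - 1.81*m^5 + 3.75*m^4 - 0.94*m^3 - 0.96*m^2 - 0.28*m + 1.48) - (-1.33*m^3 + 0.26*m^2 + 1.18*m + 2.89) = -0.28*m^6 - 1.81*m^5 + 3.75*m^4 + 0.39*m^3 - 1.22*m^2 - 1.46*m - 1.41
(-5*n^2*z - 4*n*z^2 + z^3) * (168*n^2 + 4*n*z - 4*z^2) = -840*n^4*z - 692*n^3*z^2 + 172*n^2*z^3 + 20*n*z^4 - 4*z^5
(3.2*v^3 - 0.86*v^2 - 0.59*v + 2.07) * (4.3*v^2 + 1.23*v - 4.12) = 13.76*v^5 + 0.238*v^4 - 16.7788*v^3 + 11.7185*v^2 + 4.9769*v - 8.5284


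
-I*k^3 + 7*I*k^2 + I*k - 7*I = (k - 7)*(k + 1)*(-I*k + I)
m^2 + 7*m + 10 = (m + 2)*(m + 5)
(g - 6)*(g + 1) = g^2 - 5*g - 6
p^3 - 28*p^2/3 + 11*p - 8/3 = (p - 8)*(p - 1)*(p - 1/3)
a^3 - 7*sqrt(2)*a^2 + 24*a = a*(a - 4*sqrt(2))*(a - 3*sqrt(2))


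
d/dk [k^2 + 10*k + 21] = 2*k + 10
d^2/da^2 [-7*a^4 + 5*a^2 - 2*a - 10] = 10 - 84*a^2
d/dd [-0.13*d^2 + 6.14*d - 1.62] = 6.14 - 0.26*d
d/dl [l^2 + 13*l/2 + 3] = 2*l + 13/2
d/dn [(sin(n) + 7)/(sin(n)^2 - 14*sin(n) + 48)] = (-14*sin(n) + cos(n)^2 + 145)*cos(n)/(sin(n)^2 - 14*sin(n) + 48)^2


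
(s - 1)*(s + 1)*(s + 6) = s^3 + 6*s^2 - s - 6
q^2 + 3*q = q*(q + 3)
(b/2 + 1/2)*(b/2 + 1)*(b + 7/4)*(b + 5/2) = b^4/4 + 29*b^3/16 + 153*b^2/32 + 173*b/32 + 35/16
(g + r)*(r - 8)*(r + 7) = g*r^2 - g*r - 56*g + r^3 - r^2 - 56*r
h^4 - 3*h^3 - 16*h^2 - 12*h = h*(h - 6)*(h + 1)*(h + 2)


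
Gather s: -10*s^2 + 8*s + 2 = -10*s^2 + 8*s + 2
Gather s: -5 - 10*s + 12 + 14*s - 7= 4*s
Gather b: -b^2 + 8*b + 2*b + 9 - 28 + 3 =-b^2 + 10*b - 16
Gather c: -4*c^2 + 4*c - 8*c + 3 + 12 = -4*c^2 - 4*c + 15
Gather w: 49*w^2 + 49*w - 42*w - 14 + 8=49*w^2 + 7*w - 6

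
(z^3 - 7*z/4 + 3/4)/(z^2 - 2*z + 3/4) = (2*z^2 + z - 3)/(2*z - 3)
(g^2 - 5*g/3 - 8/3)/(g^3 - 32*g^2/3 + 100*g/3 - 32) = (g + 1)/(g^2 - 8*g + 12)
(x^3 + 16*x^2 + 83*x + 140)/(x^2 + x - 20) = (x^2 + 11*x + 28)/(x - 4)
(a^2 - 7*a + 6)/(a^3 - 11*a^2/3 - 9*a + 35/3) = 3*(a - 6)/(3*a^2 - 8*a - 35)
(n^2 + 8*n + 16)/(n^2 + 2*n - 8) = (n + 4)/(n - 2)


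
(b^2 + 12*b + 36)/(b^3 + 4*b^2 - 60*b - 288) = 1/(b - 8)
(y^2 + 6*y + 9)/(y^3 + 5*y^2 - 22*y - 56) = (y^2 + 6*y + 9)/(y^3 + 5*y^2 - 22*y - 56)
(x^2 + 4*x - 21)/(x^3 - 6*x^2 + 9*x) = (x + 7)/(x*(x - 3))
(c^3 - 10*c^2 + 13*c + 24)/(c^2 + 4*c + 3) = (c^2 - 11*c + 24)/(c + 3)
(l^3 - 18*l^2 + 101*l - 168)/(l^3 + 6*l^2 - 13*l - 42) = (l^2 - 15*l + 56)/(l^2 + 9*l + 14)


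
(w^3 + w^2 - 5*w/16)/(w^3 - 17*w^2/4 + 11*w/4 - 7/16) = w*(4*w + 5)/(4*w^2 - 16*w + 7)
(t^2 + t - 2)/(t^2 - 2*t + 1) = (t + 2)/(t - 1)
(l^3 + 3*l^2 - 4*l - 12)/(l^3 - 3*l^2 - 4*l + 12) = (l + 3)/(l - 3)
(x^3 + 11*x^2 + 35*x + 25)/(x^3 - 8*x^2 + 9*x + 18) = (x^2 + 10*x + 25)/(x^2 - 9*x + 18)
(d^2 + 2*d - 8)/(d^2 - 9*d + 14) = (d + 4)/(d - 7)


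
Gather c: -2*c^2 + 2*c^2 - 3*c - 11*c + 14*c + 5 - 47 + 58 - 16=0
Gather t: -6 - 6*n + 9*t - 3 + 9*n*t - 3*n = -9*n + t*(9*n + 9) - 9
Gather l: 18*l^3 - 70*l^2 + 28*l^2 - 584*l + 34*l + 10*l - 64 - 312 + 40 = 18*l^3 - 42*l^2 - 540*l - 336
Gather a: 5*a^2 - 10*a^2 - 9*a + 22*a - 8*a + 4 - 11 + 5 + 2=-5*a^2 + 5*a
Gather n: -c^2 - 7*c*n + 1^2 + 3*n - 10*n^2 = -c^2 - 10*n^2 + n*(3 - 7*c) + 1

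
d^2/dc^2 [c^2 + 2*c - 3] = 2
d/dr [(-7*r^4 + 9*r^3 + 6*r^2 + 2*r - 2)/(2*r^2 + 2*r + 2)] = (-14*r^5 - 12*r^4 - 10*r^3 + 31*r^2 + 16*r + 4)/(2*(r^4 + 2*r^3 + 3*r^2 + 2*r + 1))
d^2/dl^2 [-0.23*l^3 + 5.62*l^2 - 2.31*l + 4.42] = 11.24 - 1.38*l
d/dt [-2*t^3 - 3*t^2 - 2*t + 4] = -6*t^2 - 6*t - 2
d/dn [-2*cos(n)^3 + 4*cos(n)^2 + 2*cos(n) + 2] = 2*(3*cos(n)^2 - 4*cos(n) - 1)*sin(n)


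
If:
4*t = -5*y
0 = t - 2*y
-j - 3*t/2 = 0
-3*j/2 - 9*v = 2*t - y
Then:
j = 0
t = 0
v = 0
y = 0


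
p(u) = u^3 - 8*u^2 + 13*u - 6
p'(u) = 3*u^2 - 16*u + 13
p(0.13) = -4.44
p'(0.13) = 10.97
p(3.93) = -17.77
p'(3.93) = -3.55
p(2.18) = -5.32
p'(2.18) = -7.62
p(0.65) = -0.66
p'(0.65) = 3.87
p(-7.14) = -870.65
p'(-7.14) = 280.18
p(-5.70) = -525.21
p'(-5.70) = 201.67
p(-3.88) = -235.29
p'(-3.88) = 120.24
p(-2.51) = -104.84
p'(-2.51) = 72.06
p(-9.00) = -1500.00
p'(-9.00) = 400.00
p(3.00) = -12.00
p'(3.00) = -8.00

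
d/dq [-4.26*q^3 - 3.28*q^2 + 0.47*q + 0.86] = -12.78*q^2 - 6.56*q + 0.47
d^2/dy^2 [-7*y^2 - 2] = -14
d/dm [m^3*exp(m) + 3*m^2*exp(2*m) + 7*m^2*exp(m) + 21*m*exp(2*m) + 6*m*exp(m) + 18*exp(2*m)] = (m^3 + 6*m^2*exp(m) + 10*m^2 + 48*m*exp(m) + 20*m + 57*exp(m) + 6)*exp(m)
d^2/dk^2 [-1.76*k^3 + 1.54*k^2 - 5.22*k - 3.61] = 3.08 - 10.56*k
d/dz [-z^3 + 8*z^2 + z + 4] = -3*z^2 + 16*z + 1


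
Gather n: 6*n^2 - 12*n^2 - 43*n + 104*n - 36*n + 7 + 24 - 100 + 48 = -6*n^2 + 25*n - 21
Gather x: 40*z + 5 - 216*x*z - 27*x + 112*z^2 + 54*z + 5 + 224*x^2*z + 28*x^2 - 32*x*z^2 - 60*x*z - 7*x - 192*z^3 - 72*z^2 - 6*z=x^2*(224*z + 28) + x*(-32*z^2 - 276*z - 34) - 192*z^3 + 40*z^2 + 88*z + 10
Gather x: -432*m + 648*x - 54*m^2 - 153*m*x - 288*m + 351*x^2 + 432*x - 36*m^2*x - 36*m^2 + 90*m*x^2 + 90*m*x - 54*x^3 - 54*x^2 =-90*m^2 - 720*m - 54*x^3 + x^2*(90*m + 297) + x*(-36*m^2 - 63*m + 1080)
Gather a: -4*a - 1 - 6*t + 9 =-4*a - 6*t + 8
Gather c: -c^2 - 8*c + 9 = -c^2 - 8*c + 9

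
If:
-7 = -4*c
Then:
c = 7/4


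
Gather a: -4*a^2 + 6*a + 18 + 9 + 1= -4*a^2 + 6*a + 28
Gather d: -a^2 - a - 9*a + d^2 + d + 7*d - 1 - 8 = -a^2 - 10*a + d^2 + 8*d - 9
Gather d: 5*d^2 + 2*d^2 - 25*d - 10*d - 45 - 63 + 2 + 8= 7*d^2 - 35*d - 98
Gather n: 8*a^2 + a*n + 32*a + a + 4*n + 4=8*a^2 + 33*a + n*(a + 4) + 4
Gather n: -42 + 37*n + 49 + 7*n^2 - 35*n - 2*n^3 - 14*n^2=-2*n^3 - 7*n^2 + 2*n + 7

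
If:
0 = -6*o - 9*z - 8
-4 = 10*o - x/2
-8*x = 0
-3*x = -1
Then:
No Solution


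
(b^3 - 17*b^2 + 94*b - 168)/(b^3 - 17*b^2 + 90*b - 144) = (b^2 - 11*b + 28)/(b^2 - 11*b + 24)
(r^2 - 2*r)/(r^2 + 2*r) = (r - 2)/(r + 2)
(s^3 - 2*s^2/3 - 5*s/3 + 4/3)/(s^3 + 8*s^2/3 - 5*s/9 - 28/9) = 3*(s - 1)/(3*s + 7)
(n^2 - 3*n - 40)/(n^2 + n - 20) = (n - 8)/(n - 4)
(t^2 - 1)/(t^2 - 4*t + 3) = (t + 1)/(t - 3)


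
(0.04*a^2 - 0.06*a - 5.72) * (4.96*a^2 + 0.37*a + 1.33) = 0.1984*a^4 - 0.2828*a^3 - 28.3402*a^2 - 2.1962*a - 7.6076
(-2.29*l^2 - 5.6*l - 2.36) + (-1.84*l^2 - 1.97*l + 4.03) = -4.13*l^2 - 7.57*l + 1.67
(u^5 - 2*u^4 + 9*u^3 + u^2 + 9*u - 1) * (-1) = -u^5 + 2*u^4 - 9*u^3 - u^2 - 9*u + 1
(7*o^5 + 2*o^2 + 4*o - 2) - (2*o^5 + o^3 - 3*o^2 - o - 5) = 5*o^5 - o^3 + 5*o^2 + 5*o + 3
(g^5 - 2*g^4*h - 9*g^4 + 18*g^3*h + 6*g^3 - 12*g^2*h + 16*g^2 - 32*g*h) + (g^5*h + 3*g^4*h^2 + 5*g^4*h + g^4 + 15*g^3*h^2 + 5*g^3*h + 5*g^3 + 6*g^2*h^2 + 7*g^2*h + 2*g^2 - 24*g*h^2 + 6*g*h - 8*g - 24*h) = g^5*h + g^5 + 3*g^4*h^2 + 3*g^4*h - 8*g^4 + 15*g^3*h^2 + 23*g^3*h + 11*g^3 + 6*g^2*h^2 - 5*g^2*h + 18*g^2 - 24*g*h^2 - 26*g*h - 8*g - 24*h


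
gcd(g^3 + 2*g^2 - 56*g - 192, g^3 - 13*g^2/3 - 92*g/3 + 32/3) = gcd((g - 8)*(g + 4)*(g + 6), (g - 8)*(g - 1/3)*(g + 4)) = g^2 - 4*g - 32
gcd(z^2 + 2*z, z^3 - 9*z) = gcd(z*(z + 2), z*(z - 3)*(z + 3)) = z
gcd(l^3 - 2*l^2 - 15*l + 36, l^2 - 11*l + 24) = l - 3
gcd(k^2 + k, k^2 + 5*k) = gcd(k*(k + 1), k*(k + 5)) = k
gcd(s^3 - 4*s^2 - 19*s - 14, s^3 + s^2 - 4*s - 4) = s^2 + 3*s + 2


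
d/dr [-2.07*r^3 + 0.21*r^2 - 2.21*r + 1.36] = -6.21*r^2 + 0.42*r - 2.21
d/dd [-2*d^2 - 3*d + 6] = -4*d - 3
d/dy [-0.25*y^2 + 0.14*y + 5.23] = 0.14 - 0.5*y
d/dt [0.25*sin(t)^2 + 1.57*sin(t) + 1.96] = (0.5*sin(t) + 1.57)*cos(t)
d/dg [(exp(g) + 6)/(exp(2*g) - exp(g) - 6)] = (-(exp(g) + 6)*(2*exp(g) - 1) + exp(2*g) - exp(g) - 6)*exp(g)/(-exp(2*g) + exp(g) + 6)^2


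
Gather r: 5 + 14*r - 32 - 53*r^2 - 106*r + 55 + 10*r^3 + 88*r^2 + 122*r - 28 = 10*r^3 + 35*r^2 + 30*r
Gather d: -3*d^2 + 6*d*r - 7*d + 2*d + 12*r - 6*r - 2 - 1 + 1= -3*d^2 + d*(6*r - 5) + 6*r - 2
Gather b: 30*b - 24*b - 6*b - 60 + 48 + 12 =0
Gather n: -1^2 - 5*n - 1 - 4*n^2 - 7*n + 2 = -4*n^2 - 12*n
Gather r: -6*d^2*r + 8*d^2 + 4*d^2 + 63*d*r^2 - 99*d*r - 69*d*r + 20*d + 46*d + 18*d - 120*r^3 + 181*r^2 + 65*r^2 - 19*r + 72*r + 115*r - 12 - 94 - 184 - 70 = 12*d^2 + 84*d - 120*r^3 + r^2*(63*d + 246) + r*(-6*d^2 - 168*d + 168) - 360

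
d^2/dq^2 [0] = 0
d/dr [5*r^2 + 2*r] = 10*r + 2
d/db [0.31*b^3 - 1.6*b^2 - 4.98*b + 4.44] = 0.93*b^2 - 3.2*b - 4.98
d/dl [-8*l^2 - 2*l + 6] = -16*l - 2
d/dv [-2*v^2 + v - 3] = 1 - 4*v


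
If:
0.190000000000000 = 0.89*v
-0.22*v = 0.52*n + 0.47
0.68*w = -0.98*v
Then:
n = -0.99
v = 0.21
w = -0.31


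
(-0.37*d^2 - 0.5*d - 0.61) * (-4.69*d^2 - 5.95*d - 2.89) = 1.7353*d^4 + 4.5465*d^3 + 6.9052*d^2 + 5.0745*d + 1.7629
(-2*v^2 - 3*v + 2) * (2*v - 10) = -4*v^3 + 14*v^2 + 34*v - 20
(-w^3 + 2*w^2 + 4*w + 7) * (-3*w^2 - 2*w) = 3*w^5 - 4*w^4 - 16*w^3 - 29*w^2 - 14*w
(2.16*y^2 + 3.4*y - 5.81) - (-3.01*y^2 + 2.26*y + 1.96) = 5.17*y^2 + 1.14*y - 7.77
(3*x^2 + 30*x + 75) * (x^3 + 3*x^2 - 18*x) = 3*x^5 + 39*x^4 + 111*x^3 - 315*x^2 - 1350*x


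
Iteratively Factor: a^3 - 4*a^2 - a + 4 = (a + 1)*(a^2 - 5*a + 4) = (a - 1)*(a + 1)*(a - 4)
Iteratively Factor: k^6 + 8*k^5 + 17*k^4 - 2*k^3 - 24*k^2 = (k)*(k^5 + 8*k^4 + 17*k^3 - 2*k^2 - 24*k) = k*(k + 3)*(k^4 + 5*k^3 + 2*k^2 - 8*k) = k^2*(k + 3)*(k^3 + 5*k^2 + 2*k - 8) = k^2*(k - 1)*(k + 3)*(k^2 + 6*k + 8) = k^2*(k - 1)*(k + 3)*(k + 4)*(k + 2)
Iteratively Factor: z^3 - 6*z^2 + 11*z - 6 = (z - 1)*(z^2 - 5*z + 6) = (z - 3)*(z - 1)*(z - 2)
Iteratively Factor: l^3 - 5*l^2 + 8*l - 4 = (l - 1)*(l^2 - 4*l + 4) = (l - 2)*(l - 1)*(l - 2)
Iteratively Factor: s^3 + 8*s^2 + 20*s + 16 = (s + 2)*(s^2 + 6*s + 8) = (s + 2)^2*(s + 4)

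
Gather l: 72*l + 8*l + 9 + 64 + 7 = 80*l + 80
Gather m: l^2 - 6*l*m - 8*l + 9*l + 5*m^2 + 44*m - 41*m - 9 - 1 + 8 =l^2 + l + 5*m^2 + m*(3 - 6*l) - 2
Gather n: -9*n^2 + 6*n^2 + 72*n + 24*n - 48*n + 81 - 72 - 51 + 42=-3*n^2 + 48*n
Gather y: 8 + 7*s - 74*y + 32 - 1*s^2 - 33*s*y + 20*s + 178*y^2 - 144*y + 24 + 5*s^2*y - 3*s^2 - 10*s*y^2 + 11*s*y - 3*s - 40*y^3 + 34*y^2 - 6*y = -4*s^2 + 24*s - 40*y^3 + y^2*(212 - 10*s) + y*(5*s^2 - 22*s - 224) + 64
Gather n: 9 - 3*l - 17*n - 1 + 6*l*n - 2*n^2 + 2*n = -3*l - 2*n^2 + n*(6*l - 15) + 8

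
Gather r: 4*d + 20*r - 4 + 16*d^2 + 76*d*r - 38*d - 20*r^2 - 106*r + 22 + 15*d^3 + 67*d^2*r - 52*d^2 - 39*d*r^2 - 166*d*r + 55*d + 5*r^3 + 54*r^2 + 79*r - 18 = 15*d^3 - 36*d^2 + 21*d + 5*r^3 + r^2*(34 - 39*d) + r*(67*d^2 - 90*d - 7)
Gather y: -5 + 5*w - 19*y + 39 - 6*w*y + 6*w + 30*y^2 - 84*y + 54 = 11*w + 30*y^2 + y*(-6*w - 103) + 88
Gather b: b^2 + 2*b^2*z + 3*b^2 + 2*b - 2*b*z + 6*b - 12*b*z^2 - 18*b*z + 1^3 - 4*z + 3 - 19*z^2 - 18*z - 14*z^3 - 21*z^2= b^2*(2*z + 4) + b*(-12*z^2 - 20*z + 8) - 14*z^3 - 40*z^2 - 22*z + 4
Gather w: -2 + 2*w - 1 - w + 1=w - 2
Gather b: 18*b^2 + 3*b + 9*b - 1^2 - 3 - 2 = 18*b^2 + 12*b - 6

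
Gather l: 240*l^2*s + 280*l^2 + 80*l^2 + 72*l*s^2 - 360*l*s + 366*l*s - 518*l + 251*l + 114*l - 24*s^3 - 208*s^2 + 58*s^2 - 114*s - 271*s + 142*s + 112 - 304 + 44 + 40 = l^2*(240*s + 360) + l*(72*s^2 + 6*s - 153) - 24*s^3 - 150*s^2 - 243*s - 108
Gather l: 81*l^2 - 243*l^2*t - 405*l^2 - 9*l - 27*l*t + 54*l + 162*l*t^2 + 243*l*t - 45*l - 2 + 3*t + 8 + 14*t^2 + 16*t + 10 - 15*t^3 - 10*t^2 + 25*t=l^2*(-243*t - 324) + l*(162*t^2 + 216*t) - 15*t^3 + 4*t^2 + 44*t + 16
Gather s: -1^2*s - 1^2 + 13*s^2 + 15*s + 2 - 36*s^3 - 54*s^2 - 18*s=-36*s^3 - 41*s^2 - 4*s + 1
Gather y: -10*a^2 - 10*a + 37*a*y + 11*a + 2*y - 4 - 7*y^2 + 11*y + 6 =-10*a^2 + a - 7*y^2 + y*(37*a + 13) + 2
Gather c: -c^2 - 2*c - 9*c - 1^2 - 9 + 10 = -c^2 - 11*c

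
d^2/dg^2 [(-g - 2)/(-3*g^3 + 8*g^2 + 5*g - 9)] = 2*((g + 2)*(-9*g^2 + 16*g + 5)^2 + (-9*g^2 + 16*g - (g + 2)*(9*g - 8) + 5)*(3*g^3 - 8*g^2 - 5*g + 9))/(3*g^3 - 8*g^2 - 5*g + 9)^3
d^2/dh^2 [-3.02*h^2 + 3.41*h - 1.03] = -6.04000000000000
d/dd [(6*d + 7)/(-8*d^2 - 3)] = 2*(24*d^2 + 56*d - 9)/(64*d^4 + 48*d^2 + 9)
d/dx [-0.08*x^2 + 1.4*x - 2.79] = 1.4 - 0.16*x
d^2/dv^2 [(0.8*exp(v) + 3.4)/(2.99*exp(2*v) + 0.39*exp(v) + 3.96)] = (7.15208*exp(4*v) + 120.65248*exp(3*v) - 44.9397*exp(2*v) - 161.74782*exp(v) + 7.29432)*exp(v)/(26.730899*exp(6*v) + 10.459917*exp(5*v) + 107.572725*exp(4*v) + 27.765855*exp(3*v) + 142.4709*exp(2*v) + 18.347472*exp(v) + 62.099136)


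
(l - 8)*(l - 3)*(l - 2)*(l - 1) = l^4 - 14*l^3 + 59*l^2 - 94*l + 48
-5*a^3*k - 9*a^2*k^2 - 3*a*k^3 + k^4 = k*(-5*a + k)*(a + k)^2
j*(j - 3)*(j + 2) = j^3 - j^2 - 6*j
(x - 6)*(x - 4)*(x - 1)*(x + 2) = x^4 - 9*x^3 + 12*x^2 + 44*x - 48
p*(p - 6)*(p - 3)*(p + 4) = p^4 - 5*p^3 - 18*p^2 + 72*p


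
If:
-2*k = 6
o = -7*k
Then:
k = -3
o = 21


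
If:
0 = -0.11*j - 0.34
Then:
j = -3.09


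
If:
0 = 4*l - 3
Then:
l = 3/4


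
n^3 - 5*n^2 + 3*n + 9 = (n - 3)^2*(n + 1)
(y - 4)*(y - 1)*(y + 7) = y^3 + 2*y^2 - 31*y + 28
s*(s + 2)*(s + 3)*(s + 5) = s^4 + 10*s^3 + 31*s^2 + 30*s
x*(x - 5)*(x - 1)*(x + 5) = x^4 - x^3 - 25*x^2 + 25*x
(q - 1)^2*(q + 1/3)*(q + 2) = q^4 + q^3/3 - 3*q^2 + q + 2/3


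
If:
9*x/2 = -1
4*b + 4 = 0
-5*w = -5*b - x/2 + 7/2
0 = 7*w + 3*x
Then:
No Solution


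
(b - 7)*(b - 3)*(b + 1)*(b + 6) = b^4 - 3*b^3 - 43*b^2 + 87*b + 126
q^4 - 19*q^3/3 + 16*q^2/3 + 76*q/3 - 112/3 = (q - 4)*(q - 7/3)*(q - 2)*(q + 2)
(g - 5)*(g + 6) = g^2 + g - 30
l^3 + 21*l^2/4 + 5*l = l*(l + 5/4)*(l + 4)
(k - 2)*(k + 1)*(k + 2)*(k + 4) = k^4 + 5*k^3 - 20*k - 16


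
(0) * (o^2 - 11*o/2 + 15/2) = 0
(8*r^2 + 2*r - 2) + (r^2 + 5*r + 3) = 9*r^2 + 7*r + 1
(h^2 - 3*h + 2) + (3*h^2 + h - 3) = 4*h^2 - 2*h - 1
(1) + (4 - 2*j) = 5 - 2*j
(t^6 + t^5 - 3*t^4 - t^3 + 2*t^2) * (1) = t^6 + t^5 - 3*t^4 - t^3 + 2*t^2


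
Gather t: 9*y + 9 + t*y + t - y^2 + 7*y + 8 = t*(y + 1) - y^2 + 16*y + 17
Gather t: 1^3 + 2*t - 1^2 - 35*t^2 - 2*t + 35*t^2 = 0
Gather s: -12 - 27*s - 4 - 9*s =-36*s - 16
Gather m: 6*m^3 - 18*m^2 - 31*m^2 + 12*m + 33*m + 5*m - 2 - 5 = 6*m^3 - 49*m^2 + 50*m - 7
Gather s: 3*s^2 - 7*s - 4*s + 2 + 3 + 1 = 3*s^2 - 11*s + 6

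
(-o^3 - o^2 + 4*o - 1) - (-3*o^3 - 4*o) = 2*o^3 - o^2 + 8*o - 1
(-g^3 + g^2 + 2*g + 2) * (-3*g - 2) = 3*g^4 - g^3 - 8*g^2 - 10*g - 4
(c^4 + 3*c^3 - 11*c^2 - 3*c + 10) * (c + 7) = c^5 + 10*c^4 + 10*c^3 - 80*c^2 - 11*c + 70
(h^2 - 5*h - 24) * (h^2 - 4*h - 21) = h^4 - 9*h^3 - 25*h^2 + 201*h + 504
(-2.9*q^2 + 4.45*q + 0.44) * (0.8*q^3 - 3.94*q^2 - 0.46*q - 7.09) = -2.32*q^5 + 14.986*q^4 - 15.847*q^3 + 16.7804*q^2 - 31.7529*q - 3.1196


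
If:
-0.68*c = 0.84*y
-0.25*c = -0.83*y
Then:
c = 0.00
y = 0.00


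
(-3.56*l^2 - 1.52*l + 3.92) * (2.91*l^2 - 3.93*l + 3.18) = -10.3596*l^4 + 9.5676*l^3 + 6.06*l^2 - 20.2392*l + 12.4656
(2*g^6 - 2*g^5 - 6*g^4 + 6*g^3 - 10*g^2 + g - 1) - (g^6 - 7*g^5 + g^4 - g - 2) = g^6 + 5*g^5 - 7*g^4 + 6*g^3 - 10*g^2 + 2*g + 1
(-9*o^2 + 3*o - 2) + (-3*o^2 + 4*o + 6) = -12*o^2 + 7*o + 4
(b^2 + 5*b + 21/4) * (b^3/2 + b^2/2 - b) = b^5/2 + 3*b^4 + 33*b^3/8 - 19*b^2/8 - 21*b/4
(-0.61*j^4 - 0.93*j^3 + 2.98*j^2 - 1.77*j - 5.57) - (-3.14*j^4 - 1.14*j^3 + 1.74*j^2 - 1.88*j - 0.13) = 2.53*j^4 + 0.21*j^3 + 1.24*j^2 + 0.11*j - 5.44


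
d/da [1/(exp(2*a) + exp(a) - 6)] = (-2*exp(a) - 1)*exp(a)/(exp(2*a) + exp(a) - 6)^2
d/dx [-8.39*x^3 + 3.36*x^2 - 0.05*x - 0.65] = -25.17*x^2 + 6.72*x - 0.05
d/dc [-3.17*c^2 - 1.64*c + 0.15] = -6.34*c - 1.64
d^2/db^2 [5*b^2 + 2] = 10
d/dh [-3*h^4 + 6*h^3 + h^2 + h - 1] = -12*h^3 + 18*h^2 + 2*h + 1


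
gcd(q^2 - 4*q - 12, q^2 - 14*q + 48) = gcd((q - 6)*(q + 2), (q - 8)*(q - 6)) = q - 6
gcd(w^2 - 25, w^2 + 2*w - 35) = w - 5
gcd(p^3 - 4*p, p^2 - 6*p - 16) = p + 2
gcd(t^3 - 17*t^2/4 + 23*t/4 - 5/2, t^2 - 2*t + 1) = t - 1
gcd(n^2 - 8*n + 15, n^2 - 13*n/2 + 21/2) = n - 3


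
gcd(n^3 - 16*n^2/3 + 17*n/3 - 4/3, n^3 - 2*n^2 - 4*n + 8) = 1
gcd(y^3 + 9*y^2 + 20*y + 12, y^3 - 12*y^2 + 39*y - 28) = 1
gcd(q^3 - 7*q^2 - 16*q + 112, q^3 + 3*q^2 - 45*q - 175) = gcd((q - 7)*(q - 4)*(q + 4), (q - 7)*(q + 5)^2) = q - 7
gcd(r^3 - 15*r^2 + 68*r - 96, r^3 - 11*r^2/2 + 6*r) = r - 4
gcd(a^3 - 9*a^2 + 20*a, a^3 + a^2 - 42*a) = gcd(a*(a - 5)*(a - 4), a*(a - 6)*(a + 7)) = a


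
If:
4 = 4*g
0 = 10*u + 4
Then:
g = 1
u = -2/5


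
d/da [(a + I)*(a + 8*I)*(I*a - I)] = 3*I*a^2 - 2*a*(9 + I) + 9 - 8*I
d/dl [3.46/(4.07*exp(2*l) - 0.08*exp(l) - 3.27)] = (0.2768 - 28.1644*exp(l))*exp(l)/(-4.07*exp(2*l) + 0.08*exp(l) + 3.27)^2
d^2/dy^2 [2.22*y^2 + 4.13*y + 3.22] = 4.44000000000000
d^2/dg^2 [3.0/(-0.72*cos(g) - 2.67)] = (-5.7672*cos(g) + 0.7776*cos(2*g) - 2.3328)/(0.72*cos(g) + 2.67)^3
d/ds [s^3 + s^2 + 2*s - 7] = 3*s^2 + 2*s + 2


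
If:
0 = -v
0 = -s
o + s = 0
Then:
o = 0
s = 0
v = 0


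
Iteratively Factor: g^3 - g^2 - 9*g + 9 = (g - 3)*(g^2 + 2*g - 3) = (g - 3)*(g + 3)*(g - 1)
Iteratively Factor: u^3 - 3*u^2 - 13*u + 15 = (u - 1)*(u^2 - 2*u - 15) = (u - 5)*(u - 1)*(u + 3)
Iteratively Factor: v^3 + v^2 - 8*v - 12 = (v + 2)*(v^2 - v - 6) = (v + 2)^2*(v - 3)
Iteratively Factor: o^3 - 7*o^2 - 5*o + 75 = (o - 5)*(o^2 - 2*o - 15) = (o - 5)*(o + 3)*(o - 5)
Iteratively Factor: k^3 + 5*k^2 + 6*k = (k)*(k^2 + 5*k + 6) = k*(k + 2)*(k + 3)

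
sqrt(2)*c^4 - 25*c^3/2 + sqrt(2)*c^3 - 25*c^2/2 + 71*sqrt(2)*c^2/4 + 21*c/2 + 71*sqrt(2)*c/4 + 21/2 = (c + 1)*(c - 7*sqrt(2)/2)*(c - 3*sqrt(2))*(sqrt(2)*c + 1/2)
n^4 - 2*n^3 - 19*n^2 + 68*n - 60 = (n - 3)*(n - 2)^2*(n + 5)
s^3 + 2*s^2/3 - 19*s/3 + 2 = (s - 2)*(s - 1/3)*(s + 3)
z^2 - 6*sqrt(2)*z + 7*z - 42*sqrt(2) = (z + 7)*(z - 6*sqrt(2))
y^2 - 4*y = y*(y - 4)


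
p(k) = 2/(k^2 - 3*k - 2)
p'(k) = 2*(3 - 2*k)/(k^2 - 3*k - 2)^2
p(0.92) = -0.51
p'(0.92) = 0.15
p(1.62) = -0.47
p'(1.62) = -0.03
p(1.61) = -0.47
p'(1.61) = -0.02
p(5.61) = 0.16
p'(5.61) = -0.10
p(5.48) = 0.17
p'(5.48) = -0.12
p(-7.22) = 0.03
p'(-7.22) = 0.01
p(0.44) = -0.64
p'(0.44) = 0.43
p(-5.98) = 0.04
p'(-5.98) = 0.01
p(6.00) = 0.12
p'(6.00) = -0.07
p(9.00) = 0.04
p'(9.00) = -0.01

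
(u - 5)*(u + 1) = u^2 - 4*u - 5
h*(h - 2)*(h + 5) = h^3 + 3*h^2 - 10*h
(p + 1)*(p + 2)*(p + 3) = p^3 + 6*p^2 + 11*p + 6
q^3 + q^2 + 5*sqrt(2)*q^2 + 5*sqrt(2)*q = q*(q + 1)*(q + 5*sqrt(2))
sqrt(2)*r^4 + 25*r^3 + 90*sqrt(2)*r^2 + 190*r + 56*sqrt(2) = (r + sqrt(2))*(r + 4*sqrt(2))*(r + 7*sqrt(2))*(sqrt(2)*r + 1)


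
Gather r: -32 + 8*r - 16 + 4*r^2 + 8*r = 4*r^2 + 16*r - 48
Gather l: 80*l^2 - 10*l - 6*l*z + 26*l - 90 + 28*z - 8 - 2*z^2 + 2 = 80*l^2 + l*(16 - 6*z) - 2*z^2 + 28*z - 96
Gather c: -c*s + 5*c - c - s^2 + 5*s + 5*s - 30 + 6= c*(4 - s) - s^2 + 10*s - 24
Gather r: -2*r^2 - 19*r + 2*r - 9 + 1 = -2*r^2 - 17*r - 8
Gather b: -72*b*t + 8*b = b*(8 - 72*t)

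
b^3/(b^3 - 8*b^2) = b/(b - 8)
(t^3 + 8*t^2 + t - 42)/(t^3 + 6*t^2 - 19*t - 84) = (t - 2)/(t - 4)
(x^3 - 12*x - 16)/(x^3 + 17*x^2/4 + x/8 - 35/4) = 8*(x^2 - 2*x - 8)/(8*x^2 + 18*x - 35)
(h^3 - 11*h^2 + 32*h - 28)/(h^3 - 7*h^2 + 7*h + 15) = (h^3 - 11*h^2 + 32*h - 28)/(h^3 - 7*h^2 + 7*h + 15)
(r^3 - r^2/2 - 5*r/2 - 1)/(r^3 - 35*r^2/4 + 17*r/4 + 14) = 2*(2*r^2 - 3*r - 2)/(4*r^2 - 39*r + 56)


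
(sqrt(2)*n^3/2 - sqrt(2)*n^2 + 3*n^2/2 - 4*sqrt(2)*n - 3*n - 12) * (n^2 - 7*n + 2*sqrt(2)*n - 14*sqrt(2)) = sqrt(2)*n^5/2 - 9*sqrt(2)*n^4/2 + 7*n^4/2 - 63*n^3/2 + 6*sqrt(2)*n^3 + sqrt(2)*n^2 + 21*n^2 + 18*sqrt(2)*n + 196*n + 168*sqrt(2)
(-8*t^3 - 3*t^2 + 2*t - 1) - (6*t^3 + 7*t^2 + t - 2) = -14*t^3 - 10*t^2 + t + 1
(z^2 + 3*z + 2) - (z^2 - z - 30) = 4*z + 32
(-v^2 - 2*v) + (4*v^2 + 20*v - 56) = 3*v^2 + 18*v - 56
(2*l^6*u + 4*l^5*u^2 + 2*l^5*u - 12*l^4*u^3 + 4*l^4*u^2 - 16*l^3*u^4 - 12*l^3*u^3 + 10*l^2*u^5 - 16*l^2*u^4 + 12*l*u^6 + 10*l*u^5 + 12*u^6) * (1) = 2*l^6*u + 4*l^5*u^2 + 2*l^5*u - 12*l^4*u^3 + 4*l^4*u^2 - 16*l^3*u^4 - 12*l^3*u^3 + 10*l^2*u^5 - 16*l^2*u^4 + 12*l*u^6 + 10*l*u^5 + 12*u^6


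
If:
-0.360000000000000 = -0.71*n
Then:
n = 0.51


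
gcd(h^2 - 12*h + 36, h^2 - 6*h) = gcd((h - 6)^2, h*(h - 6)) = h - 6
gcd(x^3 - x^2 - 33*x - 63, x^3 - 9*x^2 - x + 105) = x^2 - 4*x - 21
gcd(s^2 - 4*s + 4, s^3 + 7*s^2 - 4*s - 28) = s - 2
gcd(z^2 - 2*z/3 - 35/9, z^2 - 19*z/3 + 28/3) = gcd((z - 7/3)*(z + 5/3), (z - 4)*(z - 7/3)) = z - 7/3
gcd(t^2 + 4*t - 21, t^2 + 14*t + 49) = t + 7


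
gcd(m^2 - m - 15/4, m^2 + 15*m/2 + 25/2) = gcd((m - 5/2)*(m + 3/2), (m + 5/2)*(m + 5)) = 1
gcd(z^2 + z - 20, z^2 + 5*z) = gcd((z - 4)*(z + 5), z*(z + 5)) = z + 5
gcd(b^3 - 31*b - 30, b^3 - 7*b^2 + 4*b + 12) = b^2 - 5*b - 6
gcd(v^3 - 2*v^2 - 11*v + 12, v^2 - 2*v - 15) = v + 3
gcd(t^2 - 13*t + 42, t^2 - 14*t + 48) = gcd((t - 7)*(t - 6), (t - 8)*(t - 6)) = t - 6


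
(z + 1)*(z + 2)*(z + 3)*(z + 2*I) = z^4 + 6*z^3 + 2*I*z^3 + 11*z^2 + 12*I*z^2 + 6*z + 22*I*z + 12*I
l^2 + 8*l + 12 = (l + 2)*(l + 6)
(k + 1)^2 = k^2 + 2*k + 1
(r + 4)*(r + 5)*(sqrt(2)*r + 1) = sqrt(2)*r^3 + r^2 + 9*sqrt(2)*r^2 + 9*r + 20*sqrt(2)*r + 20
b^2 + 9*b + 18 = (b + 3)*(b + 6)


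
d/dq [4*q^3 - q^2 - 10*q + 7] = 12*q^2 - 2*q - 10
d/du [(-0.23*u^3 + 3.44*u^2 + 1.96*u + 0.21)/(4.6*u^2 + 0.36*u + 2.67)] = (-1.058*u^4 - 0.165600000000001*u^3 - 9.6199*u^2 + 16.4376*u + 5.1576)/(21.16*u^4 + 3.312*u^3 + 24.6936*u^2 + 1.9224*u + 7.1289)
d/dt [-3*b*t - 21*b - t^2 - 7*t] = -3*b - 2*t - 7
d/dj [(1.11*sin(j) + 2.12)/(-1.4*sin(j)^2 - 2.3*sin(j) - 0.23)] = 0.189035916824197*(1.554*sin(j)^2 + 5.936*sin(j) + 4.6207)*cos(j)/(0.608695652173913*sin(j)^2 + 1.0*sin(j) + 0.1)^2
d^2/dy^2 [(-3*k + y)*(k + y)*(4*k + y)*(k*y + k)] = 2*k*(-11*k^2 + 6*k*y + 2*k + 6*y^2 + 3*y)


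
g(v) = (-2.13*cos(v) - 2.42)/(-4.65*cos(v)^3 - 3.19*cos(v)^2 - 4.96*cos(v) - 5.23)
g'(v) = (-2.13*cos(v) - 2.42)*(-13.95*sin(v)*cos(v)^2 - 6.38*sin(v)*cos(v) - 4.96*sin(v))/(-4.65*cos(v)^3 - 3.19*cos(v)^2 - 4.96*cos(v) - 5.23)^2 + 2.13*sin(v)/(-4.65*cos(v)^3 - 3.19*cos(v)^2 - 4.96*cos(v) - 5.23)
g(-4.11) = 0.47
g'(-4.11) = 0.19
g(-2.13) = 0.46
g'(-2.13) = -0.12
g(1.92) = 0.45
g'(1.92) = -0.03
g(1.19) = 0.41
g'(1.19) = 0.20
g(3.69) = 1.40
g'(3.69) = -13.80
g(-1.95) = 0.45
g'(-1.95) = 0.02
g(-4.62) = 0.46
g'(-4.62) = -0.01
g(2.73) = -2.17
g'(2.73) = 47.44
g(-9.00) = -3.03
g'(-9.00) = -90.24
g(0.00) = 0.25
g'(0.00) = 0.00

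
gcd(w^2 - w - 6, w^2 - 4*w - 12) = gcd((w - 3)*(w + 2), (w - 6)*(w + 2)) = w + 2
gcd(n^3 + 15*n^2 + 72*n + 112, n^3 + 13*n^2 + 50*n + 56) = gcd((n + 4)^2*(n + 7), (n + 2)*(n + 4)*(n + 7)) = n^2 + 11*n + 28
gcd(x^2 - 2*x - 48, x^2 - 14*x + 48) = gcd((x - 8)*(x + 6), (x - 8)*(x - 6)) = x - 8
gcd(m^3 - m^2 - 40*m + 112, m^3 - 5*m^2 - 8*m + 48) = m^2 - 8*m + 16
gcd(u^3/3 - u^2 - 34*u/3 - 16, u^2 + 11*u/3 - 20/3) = 1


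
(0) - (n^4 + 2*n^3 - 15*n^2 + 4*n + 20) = -n^4 - 2*n^3 + 15*n^2 - 4*n - 20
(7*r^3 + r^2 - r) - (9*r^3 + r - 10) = -2*r^3 + r^2 - 2*r + 10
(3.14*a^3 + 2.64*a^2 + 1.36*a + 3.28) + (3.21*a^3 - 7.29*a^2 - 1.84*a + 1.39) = 6.35*a^3 - 4.65*a^2 - 0.48*a + 4.67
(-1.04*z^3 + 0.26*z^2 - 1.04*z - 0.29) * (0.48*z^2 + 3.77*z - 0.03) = -0.4992*z^5 - 3.796*z^4 + 0.5122*z^3 - 4.0678*z^2 - 1.0621*z + 0.0087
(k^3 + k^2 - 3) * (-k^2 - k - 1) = -k^5 - 2*k^4 - 2*k^3 + 2*k^2 + 3*k + 3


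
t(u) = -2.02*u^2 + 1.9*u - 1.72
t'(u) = 1.9 - 4.04*u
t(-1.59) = -9.85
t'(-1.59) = 8.32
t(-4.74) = -56.11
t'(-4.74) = 21.05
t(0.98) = -1.80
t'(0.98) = -2.06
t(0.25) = -1.37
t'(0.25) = 0.89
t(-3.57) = -34.25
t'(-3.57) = 16.32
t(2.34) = -8.33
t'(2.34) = -7.55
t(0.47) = -1.27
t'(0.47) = 0.00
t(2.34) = -8.33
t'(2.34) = -7.55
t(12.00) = -269.80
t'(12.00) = -46.58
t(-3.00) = -25.60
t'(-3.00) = 14.02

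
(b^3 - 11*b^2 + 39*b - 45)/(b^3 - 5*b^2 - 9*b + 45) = (b - 3)/(b + 3)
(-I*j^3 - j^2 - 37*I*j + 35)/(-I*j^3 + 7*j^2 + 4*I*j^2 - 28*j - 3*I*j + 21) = (j^3 - I*j^2 + 37*j + 35*I)/(j^3 + j^2*(-4 + 7*I) + j*(3 - 28*I) + 21*I)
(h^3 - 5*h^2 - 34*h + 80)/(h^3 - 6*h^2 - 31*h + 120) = (h - 2)/(h - 3)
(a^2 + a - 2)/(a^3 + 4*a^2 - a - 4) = (a + 2)/(a^2 + 5*a + 4)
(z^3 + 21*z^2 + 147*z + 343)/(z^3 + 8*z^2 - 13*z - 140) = (z^2 + 14*z + 49)/(z^2 + z - 20)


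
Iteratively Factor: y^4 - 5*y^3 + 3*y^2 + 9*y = (y + 1)*(y^3 - 6*y^2 + 9*y) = y*(y + 1)*(y^2 - 6*y + 9) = y*(y - 3)*(y + 1)*(y - 3)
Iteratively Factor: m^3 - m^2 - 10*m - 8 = (m + 2)*(m^2 - 3*m - 4) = (m + 1)*(m + 2)*(m - 4)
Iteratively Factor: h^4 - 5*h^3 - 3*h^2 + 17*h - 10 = (h - 5)*(h^3 - 3*h + 2) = (h - 5)*(h - 1)*(h^2 + h - 2) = (h - 5)*(h - 1)^2*(h + 2)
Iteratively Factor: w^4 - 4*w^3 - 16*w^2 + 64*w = (w - 4)*(w^3 - 16*w) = w*(w - 4)*(w^2 - 16) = w*(w - 4)^2*(w + 4)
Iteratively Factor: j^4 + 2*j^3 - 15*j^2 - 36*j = (j + 3)*(j^3 - j^2 - 12*j) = j*(j + 3)*(j^2 - j - 12) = j*(j - 4)*(j + 3)*(j + 3)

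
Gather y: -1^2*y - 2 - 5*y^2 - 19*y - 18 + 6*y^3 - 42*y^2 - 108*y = 6*y^3 - 47*y^2 - 128*y - 20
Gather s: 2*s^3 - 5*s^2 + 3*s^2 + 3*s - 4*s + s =2*s^3 - 2*s^2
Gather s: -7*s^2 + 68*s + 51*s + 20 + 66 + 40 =-7*s^2 + 119*s + 126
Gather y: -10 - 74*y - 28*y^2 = -28*y^2 - 74*y - 10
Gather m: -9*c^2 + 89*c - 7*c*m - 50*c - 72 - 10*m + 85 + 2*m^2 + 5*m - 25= -9*c^2 + 39*c + 2*m^2 + m*(-7*c - 5) - 12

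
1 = 1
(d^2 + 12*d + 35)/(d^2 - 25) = (d + 7)/(d - 5)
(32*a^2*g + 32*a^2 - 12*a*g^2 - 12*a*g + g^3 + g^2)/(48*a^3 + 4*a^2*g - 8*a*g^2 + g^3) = (8*a*g + 8*a - g^2 - g)/(12*a^2 + 4*a*g - g^2)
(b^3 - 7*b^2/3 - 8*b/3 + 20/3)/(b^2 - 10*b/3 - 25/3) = (b^2 - 4*b + 4)/(b - 5)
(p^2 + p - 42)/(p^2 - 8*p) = (p^2 + p - 42)/(p*(p - 8))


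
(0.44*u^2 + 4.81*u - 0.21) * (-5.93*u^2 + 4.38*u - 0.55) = -2.6092*u^4 - 26.5961*u^3 + 22.0711*u^2 - 3.5653*u + 0.1155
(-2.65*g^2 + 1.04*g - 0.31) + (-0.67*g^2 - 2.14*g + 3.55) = -3.32*g^2 - 1.1*g + 3.24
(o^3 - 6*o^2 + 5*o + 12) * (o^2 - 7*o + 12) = o^5 - 13*o^4 + 59*o^3 - 95*o^2 - 24*o + 144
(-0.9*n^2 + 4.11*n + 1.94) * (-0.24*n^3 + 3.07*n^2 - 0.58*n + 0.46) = 0.216*n^5 - 3.7494*n^4 + 12.6741*n^3 + 3.158*n^2 + 0.7654*n + 0.8924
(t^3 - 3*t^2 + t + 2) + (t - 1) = t^3 - 3*t^2 + 2*t + 1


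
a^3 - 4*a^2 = a^2*(a - 4)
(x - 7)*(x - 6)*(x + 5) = x^3 - 8*x^2 - 23*x + 210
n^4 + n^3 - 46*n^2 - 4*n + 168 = (n - 6)*(n - 2)*(n + 2)*(n + 7)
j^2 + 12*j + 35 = (j + 5)*(j + 7)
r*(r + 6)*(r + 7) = r^3 + 13*r^2 + 42*r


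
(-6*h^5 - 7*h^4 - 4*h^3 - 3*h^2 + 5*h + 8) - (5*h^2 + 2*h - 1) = -6*h^5 - 7*h^4 - 4*h^3 - 8*h^2 + 3*h + 9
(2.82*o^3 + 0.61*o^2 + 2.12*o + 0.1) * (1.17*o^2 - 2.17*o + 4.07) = 3.2994*o^5 - 5.4057*o^4 + 12.6341*o^3 - 2.0007*o^2 + 8.4114*o + 0.407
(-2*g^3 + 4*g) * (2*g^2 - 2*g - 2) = -4*g^5 + 4*g^4 + 12*g^3 - 8*g^2 - 8*g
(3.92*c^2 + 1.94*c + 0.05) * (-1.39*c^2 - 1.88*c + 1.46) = -5.4488*c^4 - 10.0662*c^3 + 2.0065*c^2 + 2.7384*c + 0.073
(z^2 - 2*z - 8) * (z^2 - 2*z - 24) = z^4 - 4*z^3 - 28*z^2 + 64*z + 192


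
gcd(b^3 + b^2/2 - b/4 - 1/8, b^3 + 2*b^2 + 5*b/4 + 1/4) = b^2 + b + 1/4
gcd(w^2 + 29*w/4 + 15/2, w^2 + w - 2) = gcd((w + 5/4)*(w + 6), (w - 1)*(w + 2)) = 1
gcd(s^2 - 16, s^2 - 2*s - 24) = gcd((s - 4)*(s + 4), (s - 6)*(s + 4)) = s + 4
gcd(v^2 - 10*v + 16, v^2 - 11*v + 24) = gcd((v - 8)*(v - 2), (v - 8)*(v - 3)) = v - 8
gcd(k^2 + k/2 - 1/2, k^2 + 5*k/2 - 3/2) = k - 1/2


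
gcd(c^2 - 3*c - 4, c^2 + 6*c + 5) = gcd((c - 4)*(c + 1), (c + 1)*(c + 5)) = c + 1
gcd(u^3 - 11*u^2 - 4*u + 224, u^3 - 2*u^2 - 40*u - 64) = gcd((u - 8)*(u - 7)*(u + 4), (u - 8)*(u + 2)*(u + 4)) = u^2 - 4*u - 32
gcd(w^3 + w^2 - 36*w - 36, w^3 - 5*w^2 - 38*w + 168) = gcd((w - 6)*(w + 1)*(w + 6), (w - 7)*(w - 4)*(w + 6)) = w + 6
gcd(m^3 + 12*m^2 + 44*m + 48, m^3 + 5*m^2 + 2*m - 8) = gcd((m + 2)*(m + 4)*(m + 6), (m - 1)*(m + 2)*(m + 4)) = m^2 + 6*m + 8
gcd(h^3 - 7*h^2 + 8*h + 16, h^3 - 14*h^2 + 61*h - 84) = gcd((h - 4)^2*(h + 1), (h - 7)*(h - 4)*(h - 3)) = h - 4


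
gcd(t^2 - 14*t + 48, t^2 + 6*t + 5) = 1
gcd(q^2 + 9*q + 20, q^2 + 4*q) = q + 4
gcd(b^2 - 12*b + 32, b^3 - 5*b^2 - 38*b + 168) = b - 4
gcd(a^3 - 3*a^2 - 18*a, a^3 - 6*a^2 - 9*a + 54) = a^2 - 3*a - 18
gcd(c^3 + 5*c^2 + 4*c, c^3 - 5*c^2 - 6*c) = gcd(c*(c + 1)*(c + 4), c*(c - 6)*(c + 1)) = c^2 + c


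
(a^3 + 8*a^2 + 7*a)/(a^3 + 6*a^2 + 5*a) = (a + 7)/(a + 5)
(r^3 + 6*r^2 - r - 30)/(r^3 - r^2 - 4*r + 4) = (r^2 + 8*r + 15)/(r^2 + r - 2)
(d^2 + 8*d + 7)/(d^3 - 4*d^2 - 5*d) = (d + 7)/(d*(d - 5))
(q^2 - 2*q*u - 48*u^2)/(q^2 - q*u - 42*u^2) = (q - 8*u)/(q - 7*u)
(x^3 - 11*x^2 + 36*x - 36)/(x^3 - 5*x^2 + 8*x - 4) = (x^2 - 9*x + 18)/(x^2 - 3*x + 2)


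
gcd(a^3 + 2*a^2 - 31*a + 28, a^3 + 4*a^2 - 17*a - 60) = a - 4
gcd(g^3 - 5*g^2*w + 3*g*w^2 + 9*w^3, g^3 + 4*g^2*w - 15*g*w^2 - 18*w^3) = -g^2 + 2*g*w + 3*w^2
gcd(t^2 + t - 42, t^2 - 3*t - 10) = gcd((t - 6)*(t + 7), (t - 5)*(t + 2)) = 1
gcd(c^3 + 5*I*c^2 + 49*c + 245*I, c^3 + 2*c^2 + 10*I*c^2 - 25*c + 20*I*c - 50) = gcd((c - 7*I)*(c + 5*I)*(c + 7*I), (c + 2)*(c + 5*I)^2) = c + 5*I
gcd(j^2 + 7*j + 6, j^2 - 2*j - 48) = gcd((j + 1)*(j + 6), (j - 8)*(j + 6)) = j + 6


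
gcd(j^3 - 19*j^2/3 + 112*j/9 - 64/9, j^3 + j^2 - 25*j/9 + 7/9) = j - 1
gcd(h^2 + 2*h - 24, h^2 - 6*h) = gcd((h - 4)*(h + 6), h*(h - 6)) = 1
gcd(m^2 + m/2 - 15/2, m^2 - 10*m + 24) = 1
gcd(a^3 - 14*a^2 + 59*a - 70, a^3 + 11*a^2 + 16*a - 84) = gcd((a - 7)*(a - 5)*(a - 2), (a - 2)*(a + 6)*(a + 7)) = a - 2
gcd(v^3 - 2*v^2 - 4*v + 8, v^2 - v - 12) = 1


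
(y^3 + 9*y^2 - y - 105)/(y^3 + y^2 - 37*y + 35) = (y^2 + 2*y - 15)/(y^2 - 6*y + 5)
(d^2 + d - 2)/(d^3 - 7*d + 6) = (d + 2)/(d^2 + d - 6)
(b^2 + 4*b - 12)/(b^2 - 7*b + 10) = (b + 6)/(b - 5)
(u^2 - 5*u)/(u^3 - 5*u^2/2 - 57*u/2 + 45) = 2*u*(u - 5)/(2*u^3 - 5*u^2 - 57*u + 90)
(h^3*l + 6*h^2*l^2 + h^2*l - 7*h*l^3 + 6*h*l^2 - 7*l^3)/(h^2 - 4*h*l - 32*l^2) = l*(-h^3 - 6*h^2*l - h^2 + 7*h*l^2 - 6*h*l + 7*l^2)/(-h^2 + 4*h*l + 32*l^2)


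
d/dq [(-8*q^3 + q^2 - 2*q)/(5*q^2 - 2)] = 2*(-20*q^4 + 29*q^2 - 2*q + 2)/(25*q^4 - 20*q^2 + 4)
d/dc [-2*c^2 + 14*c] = 14 - 4*c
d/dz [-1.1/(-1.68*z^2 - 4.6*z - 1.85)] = (-3.696*z - 5.06)/(1.68*z^2 + 4.6*z + 1.85)^2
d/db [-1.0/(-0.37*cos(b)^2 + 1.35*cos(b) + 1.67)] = (0.74*cos(b) - 1.35)*sin(b)/(-0.37*cos(b)^2 + 1.35*cos(b) + 1.67)^2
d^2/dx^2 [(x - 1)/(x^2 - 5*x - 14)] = 2*(3*(2 - x)*(-x^2 + 5*x + 14) - (x - 1)*(2*x - 5)^2)/(-x^2 + 5*x + 14)^3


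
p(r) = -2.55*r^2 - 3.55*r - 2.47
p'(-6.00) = 27.05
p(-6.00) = -72.97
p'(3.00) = -18.85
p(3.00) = -36.07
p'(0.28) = -4.98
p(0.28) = -3.66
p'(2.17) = -14.62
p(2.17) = -22.18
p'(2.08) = -14.16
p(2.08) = -20.89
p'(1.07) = -9.01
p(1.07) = -9.19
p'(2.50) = -16.30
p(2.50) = -27.28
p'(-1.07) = 1.91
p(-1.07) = -1.59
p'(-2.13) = 7.31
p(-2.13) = -6.48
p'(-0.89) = 0.99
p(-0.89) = -1.33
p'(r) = -5.1*r - 3.55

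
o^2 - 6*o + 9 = (o - 3)^2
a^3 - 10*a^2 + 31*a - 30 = (a - 5)*(a - 3)*(a - 2)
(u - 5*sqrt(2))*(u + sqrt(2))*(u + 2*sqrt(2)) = u^3 - 2*sqrt(2)*u^2 - 26*u - 20*sqrt(2)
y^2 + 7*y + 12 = (y + 3)*(y + 4)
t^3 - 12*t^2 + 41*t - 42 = (t - 7)*(t - 3)*(t - 2)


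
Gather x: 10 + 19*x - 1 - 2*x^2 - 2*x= -2*x^2 + 17*x + 9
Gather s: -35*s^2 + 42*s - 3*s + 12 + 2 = -35*s^2 + 39*s + 14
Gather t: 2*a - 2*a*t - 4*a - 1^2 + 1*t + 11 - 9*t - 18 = -2*a + t*(-2*a - 8) - 8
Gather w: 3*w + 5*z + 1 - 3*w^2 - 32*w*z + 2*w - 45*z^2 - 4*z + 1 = -3*w^2 + w*(5 - 32*z) - 45*z^2 + z + 2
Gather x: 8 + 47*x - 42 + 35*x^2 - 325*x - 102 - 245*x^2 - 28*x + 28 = -210*x^2 - 306*x - 108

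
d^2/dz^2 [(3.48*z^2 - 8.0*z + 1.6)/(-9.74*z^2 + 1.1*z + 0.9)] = (1443.31216*z^3 - 1093.76304*z^2 + 523.6224*z - 53.4008)/(924.010424*z^6 - 313.06308*z^5 - 220.78632*z^4 + 56.5246*z^3 + 20.4012*z^2 - 2.673*z - 0.729)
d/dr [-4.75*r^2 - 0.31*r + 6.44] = -9.5*r - 0.31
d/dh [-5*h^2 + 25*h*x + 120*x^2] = -10*h + 25*x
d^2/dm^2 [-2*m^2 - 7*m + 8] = -4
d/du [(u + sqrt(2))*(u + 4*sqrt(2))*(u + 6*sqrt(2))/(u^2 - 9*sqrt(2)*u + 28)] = (u^4 - 18*sqrt(2)*u^3 - 182*u^2 + 520*sqrt(2)*u + 2768)/(u^4 - 18*sqrt(2)*u^3 + 218*u^2 - 504*sqrt(2)*u + 784)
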